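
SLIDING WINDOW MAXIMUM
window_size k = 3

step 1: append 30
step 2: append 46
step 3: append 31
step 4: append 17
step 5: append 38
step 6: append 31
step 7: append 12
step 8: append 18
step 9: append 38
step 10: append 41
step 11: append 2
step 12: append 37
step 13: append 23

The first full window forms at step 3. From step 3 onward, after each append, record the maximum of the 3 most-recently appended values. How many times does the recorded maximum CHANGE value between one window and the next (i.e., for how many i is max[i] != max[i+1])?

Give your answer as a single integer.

step 1: append 30 -> window=[30] (not full yet)
step 2: append 46 -> window=[30, 46] (not full yet)
step 3: append 31 -> window=[30, 46, 31] -> max=46
step 4: append 17 -> window=[46, 31, 17] -> max=46
step 5: append 38 -> window=[31, 17, 38] -> max=38
step 6: append 31 -> window=[17, 38, 31] -> max=38
step 7: append 12 -> window=[38, 31, 12] -> max=38
step 8: append 18 -> window=[31, 12, 18] -> max=31
step 9: append 38 -> window=[12, 18, 38] -> max=38
step 10: append 41 -> window=[18, 38, 41] -> max=41
step 11: append 2 -> window=[38, 41, 2] -> max=41
step 12: append 37 -> window=[41, 2, 37] -> max=41
step 13: append 23 -> window=[2, 37, 23] -> max=37
Recorded maximums: 46 46 38 38 38 31 38 41 41 41 37
Changes between consecutive maximums: 5

Answer: 5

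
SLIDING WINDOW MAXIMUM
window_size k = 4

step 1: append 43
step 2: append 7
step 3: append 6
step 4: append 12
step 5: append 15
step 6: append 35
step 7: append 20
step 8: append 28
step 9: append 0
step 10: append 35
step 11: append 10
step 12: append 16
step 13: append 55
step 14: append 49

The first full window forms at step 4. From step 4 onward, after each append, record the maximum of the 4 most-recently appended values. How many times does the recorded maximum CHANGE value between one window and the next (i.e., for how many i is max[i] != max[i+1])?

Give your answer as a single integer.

step 1: append 43 -> window=[43] (not full yet)
step 2: append 7 -> window=[43, 7] (not full yet)
step 3: append 6 -> window=[43, 7, 6] (not full yet)
step 4: append 12 -> window=[43, 7, 6, 12] -> max=43
step 5: append 15 -> window=[7, 6, 12, 15] -> max=15
step 6: append 35 -> window=[6, 12, 15, 35] -> max=35
step 7: append 20 -> window=[12, 15, 35, 20] -> max=35
step 8: append 28 -> window=[15, 35, 20, 28] -> max=35
step 9: append 0 -> window=[35, 20, 28, 0] -> max=35
step 10: append 35 -> window=[20, 28, 0, 35] -> max=35
step 11: append 10 -> window=[28, 0, 35, 10] -> max=35
step 12: append 16 -> window=[0, 35, 10, 16] -> max=35
step 13: append 55 -> window=[35, 10, 16, 55] -> max=55
step 14: append 49 -> window=[10, 16, 55, 49] -> max=55
Recorded maximums: 43 15 35 35 35 35 35 35 35 55 55
Changes between consecutive maximums: 3

Answer: 3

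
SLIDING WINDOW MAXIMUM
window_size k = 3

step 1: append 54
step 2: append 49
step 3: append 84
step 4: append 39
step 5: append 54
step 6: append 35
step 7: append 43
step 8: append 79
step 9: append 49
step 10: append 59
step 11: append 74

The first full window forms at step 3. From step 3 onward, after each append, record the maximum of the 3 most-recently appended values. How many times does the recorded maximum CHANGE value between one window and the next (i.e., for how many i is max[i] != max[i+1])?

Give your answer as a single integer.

Answer: 3

Derivation:
step 1: append 54 -> window=[54] (not full yet)
step 2: append 49 -> window=[54, 49] (not full yet)
step 3: append 84 -> window=[54, 49, 84] -> max=84
step 4: append 39 -> window=[49, 84, 39] -> max=84
step 5: append 54 -> window=[84, 39, 54] -> max=84
step 6: append 35 -> window=[39, 54, 35] -> max=54
step 7: append 43 -> window=[54, 35, 43] -> max=54
step 8: append 79 -> window=[35, 43, 79] -> max=79
step 9: append 49 -> window=[43, 79, 49] -> max=79
step 10: append 59 -> window=[79, 49, 59] -> max=79
step 11: append 74 -> window=[49, 59, 74] -> max=74
Recorded maximums: 84 84 84 54 54 79 79 79 74
Changes between consecutive maximums: 3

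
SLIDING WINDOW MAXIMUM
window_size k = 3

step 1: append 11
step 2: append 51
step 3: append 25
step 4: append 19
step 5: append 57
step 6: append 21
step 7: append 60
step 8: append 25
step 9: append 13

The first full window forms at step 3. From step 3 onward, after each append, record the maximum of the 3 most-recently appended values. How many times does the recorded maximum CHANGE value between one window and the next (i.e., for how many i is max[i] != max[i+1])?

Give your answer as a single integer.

step 1: append 11 -> window=[11] (not full yet)
step 2: append 51 -> window=[11, 51] (not full yet)
step 3: append 25 -> window=[11, 51, 25] -> max=51
step 4: append 19 -> window=[51, 25, 19] -> max=51
step 5: append 57 -> window=[25, 19, 57] -> max=57
step 6: append 21 -> window=[19, 57, 21] -> max=57
step 7: append 60 -> window=[57, 21, 60] -> max=60
step 8: append 25 -> window=[21, 60, 25] -> max=60
step 9: append 13 -> window=[60, 25, 13] -> max=60
Recorded maximums: 51 51 57 57 60 60 60
Changes between consecutive maximums: 2

Answer: 2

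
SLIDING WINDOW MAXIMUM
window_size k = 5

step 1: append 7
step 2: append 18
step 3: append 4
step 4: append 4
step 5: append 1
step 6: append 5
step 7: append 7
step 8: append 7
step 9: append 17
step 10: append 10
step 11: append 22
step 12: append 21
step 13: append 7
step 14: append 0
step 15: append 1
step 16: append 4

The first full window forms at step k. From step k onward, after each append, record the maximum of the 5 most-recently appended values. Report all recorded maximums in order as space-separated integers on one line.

step 1: append 7 -> window=[7] (not full yet)
step 2: append 18 -> window=[7, 18] (not full yet)
step 3: append 4 -> window=[7, 18, 4] (not full yet)
step 4: append 4 -> window=[7, 18, 4, 4] (not full yet)
step 5: append 1 -> window=[7, 18, 4, 4, 1] -> max=18
step 6: append 5 -> window=[18, 4, 4, 1, 5] -> max=18
step 7: append 7 -> window=[4, 4, 1, 5, 7] -> max=7
step 8: append 7 -> window=[4, 1, 5, 7, 7] -> max=7
step 9: append 17 -> window=[1, 5, 7, 7, 17] -> max=17
step 10: append 10 -> window=[5, 7, 7, 17, 10] -> max=17
step 11: append 22 -> window=[7, 7, 17, 10, 22] -> max=22
step 12: append 21 -> window=[7, 17, 10, 22, 21] -> max=22
step 13: append 7 -> window=[17, 10, 22, 21, 7] -> max=22
step 14: append 0 -> window=[10, 22, 21, 7, 0] -> max=22
step 15: append 1 -> window=[22, 21, 7, 0, 1] -> max=22
step 16: append 4 -> window=[21, 7, 0, 1, 4] -> max=21

Answer: 18 18 7 7 17 17 22 22 22 22 22 21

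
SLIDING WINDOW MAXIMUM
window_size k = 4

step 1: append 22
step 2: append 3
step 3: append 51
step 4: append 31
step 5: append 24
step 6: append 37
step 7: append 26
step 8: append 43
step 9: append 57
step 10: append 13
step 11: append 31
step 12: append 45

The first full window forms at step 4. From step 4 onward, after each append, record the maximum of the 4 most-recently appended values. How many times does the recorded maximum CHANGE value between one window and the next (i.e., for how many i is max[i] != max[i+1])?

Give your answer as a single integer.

Answer: 3

Derivation:
step 1: append 22 -> window=[22] (not full yet)
step 2: append 3 -> window=[22, 3] (not full yet)
step 3: append 51 -> window=[22, 3, 51] (not full yet)
step 4: append 31 -> window=[22, 3, 51, 31] -> max=51
step 5: append 24 -> window=[3, 51, 31, 24] -> max=51
step 6: append 37 -> window=[51, 31, 24, 37] -> max=51
step 7: append 26 -> window=[31, 24, 37, 26] -> max=37
step 8: append 43 -> window=[24, 37, 26, 43] -> max=43
step 9: append 57 -> window=[37, 26, 43, 57] -> max=57
step 10: append 13 -> window=[26, 43, 57, 13] -> max=57
step 11: append 31 -> window=[43, 57, 13, 31] -> max=57
step 12: append 45 -> window=[57, 13, 31, 45] -> max=57
Recorded maximums: 51 51 51 37 43 57 57 57 57
Changes between consecutive maximums: 3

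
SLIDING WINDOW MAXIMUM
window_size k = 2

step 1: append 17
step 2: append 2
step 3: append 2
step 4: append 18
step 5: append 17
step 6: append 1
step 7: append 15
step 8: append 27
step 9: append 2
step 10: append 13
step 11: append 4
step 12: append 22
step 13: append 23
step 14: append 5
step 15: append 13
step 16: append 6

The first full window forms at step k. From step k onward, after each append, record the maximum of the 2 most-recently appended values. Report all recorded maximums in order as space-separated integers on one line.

Answer: 17 2 18 18 17 15 27 27 13 13 22 23 23 13 13

Derivation:
step 1: append 17 -> window=[17] (not full yet)
step 2: append 2 -> window=[17, 2] -> max=17
step 3: append 2 -> window=[2, 2] -> max=2
step 4: append 18 -> window=[2, 18] -> max=18
step 5: append 17 -> window=[18, 17] -> max=18
step 6: append 1 -> window=[17, 1] -> max=17
step 7: append 15 -> window=[1, 15] -> max=15
step 8: append 27 -> window=[15, 27] -> max=27
step 9: append 2 -> window=[27, 2] -> max=27
step 10: append 13 -> window=[2, 13] -> max=13
step 11: append 4 -> window=[13, 4] -> max=13
step 12: append 22 -> window=[4, 22] -> max=22
step 13: append 23 -> window=[22, 23] -> max=23
step 14: append 5 -> window=[23, 5] -> max=23
step 15: append 13 -> window=[5, 13] -> max=13
step 16: append 6 -> window=[13, 6] -> max=13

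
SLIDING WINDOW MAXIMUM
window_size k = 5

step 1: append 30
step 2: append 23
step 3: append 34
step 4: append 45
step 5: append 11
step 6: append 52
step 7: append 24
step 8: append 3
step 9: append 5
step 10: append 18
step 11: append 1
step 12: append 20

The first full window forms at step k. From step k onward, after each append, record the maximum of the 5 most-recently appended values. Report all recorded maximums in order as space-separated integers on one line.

Answer: 45 52 52 52 52 52 24 20

Derivation:
step 1: append 30 -> window=[30] (not full yet)
step 2: append 23 -> window=[30, 23] (not full yet)
step 3: append 34 -> window=[30, 23, 34] (not full yet)
step 4: append 45 -> window=[30, 23, 34, 45] (not full yet)
step 5: append 11 -> window=[30, 23, 34, 45, 11] -> max=45
step 6: append 52 -> window=[23, 34, 45, 11, 52] -> max=52
step 7: append 24 -> window=[34, 45, 11, 52, 24] -> max=52
step 8: append 3 -> window=[45, 11, 52, 24, 3] -> max=52
step 9: append 5 -> window=[11, 52, 24, 3, 5] -> max=52
step 10: append 18 -> window=[52, 24, 3, 5, 18] -> max=52
step 11: append 1 -> window=[24, 3, 5, 18, 1] -> max=24
step 12: append 20 -> window=[3, 5, 18, 1, 20] -> max=20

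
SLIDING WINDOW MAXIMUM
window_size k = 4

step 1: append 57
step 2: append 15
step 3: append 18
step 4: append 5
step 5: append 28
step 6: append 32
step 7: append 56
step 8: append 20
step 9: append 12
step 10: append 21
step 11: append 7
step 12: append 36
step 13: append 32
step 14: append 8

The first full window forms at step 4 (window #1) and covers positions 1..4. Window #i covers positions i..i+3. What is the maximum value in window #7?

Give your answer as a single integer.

Answer: 56

Derivation:
step 1: append 57 -> window=[57] (not full yet)
step 2: append 15 -> window=[57, 15] (not full yet)
step 3: append 18 -> window=[57, 15, 18] (not full yet)
step 4: append 5 -> window=[57, 15, 18, 5] -> max=57
step 5: append 28 -> window=[15, 18, 5, 28] -> max=28
step 6: append 32 -> window=[18, 5, 28, 32] -> max=32
step 7: append 56 -> window=[5, 28, 32, 56] -> max=56
step 8: append 20 -> window=[28, 32, 56, 20] -> max=56
step 9: append 12 -> window=[32, 56, 20, 12] -> max=56
step 10: append 21 -> window=[56, 20, 12, 21] -> max=56
Window #7 max = 56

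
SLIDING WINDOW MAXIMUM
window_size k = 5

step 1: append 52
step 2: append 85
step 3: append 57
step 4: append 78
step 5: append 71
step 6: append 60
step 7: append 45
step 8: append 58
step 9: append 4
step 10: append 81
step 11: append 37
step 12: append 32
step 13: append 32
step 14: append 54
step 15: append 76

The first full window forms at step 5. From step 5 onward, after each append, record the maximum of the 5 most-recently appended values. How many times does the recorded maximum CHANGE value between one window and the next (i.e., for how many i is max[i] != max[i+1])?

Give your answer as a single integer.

step 1: append 52 -> window=[52] (not full yet)
step 2: append 85 -> window=[52, 85] (not full yet)
step 3: append 57 -> window=[52, 85, 57] (not full yet)
step 4: append 78 -> window=[52, 85, 57, 78] (not full yet)
step 5: append 71 -> window=[52, 85, 57, 78, 71] -> max=85
step 6: append 60 -> window=[85, 57, 78, 71, 60] -> max=85
step 7: append 45 -> window=[57, 78, 71, 60, 45] -> max=78
step 8: append 58 -> window=[78, 71, 60, 45, 58] -> max=78
step 9: append 4 -> window=[71, 60, 45, 58, 4] -> max=71
step 10: append 81 -> window=[60, 45, 58, 4, 81] -> max=81
step 11: append 37 -> window=[45, 58, 4, 81, 37] -> max=81
step 12: append 32 -> window=[58, 4, 81, 37, 32] -> max=81
step 13: append 32 -> window=[4, 81, 37, 32, 32] -> max=81
step 14: append 54 -> window=[81, 37, 32, 32, 54] -> max=81
step 15: append 76 -> window=[37, 32, 32, 54, 76] -> max=76
Recorded maximums: 85 85 78 78 71 81 81 81 81 81 76
Changes between consecutive maximums: 4

Answer: 4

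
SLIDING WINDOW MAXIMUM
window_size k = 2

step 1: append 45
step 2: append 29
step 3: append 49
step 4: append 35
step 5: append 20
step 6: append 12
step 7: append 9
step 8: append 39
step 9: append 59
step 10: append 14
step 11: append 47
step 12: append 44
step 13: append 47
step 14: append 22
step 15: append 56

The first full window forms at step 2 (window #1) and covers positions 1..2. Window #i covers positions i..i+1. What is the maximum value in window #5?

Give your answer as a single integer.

Answer: 20

Derivation:
step 1: append 45 -> window=[45] (not full yet)
step 2: append 29 -> window=[45, 29] -> max=45
step 3: append 49 -> window=[29, 49] -> max=49
step 4: append 35 -> window=[49, 35] -> max=49
step 5: append 20 -> window=[35, 20] -> max=35
step 6: append 12 -> window=[20, 12] -> max=20
Window #5 max = 20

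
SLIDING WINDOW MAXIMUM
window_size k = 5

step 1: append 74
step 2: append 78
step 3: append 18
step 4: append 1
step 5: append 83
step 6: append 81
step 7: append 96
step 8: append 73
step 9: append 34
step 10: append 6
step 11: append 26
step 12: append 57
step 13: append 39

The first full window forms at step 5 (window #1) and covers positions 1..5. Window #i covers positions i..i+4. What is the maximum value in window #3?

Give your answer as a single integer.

step 1: append 74 -> window=[74] (not full yet)
step 2: append 78 -> window=[74, 78] (not full yet)
step 3: append 18 -> window=[74, 78, 18] (not full yet)
step 4: append 1 -> window=[74, 78, 18, 1] (not full yet)
step 5: append 83 -> window=[74, 78, 18, 1, 83] -> max=83
step 6: append 81 -> window=[78, 18, 1, 83, 81] -> max=83
step 7: append 96 -> window=[18, 1, 83, 81, 96] -> max=96
Window #3 max = 96

Answer: 96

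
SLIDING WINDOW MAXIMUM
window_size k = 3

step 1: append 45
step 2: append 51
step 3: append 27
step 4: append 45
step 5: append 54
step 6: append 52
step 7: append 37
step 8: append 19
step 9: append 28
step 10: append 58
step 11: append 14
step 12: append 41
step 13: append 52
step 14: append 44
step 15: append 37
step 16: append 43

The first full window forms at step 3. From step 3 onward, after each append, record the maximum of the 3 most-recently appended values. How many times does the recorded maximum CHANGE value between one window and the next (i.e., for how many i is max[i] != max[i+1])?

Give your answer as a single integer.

step 1: append 45 -> window=[45] (not full yet)
step 2: append 51 -> window=[45, 51] (not full yet)
step 3: append 27 -> window=[45, 51, 27] -> max=51
step 4: append 45 -> window=[51, 27, 45] -> max=51
step 5: append 54 -> window=[27, 45, 54] -> max=54
step 6: append 52 -> window=[45, 54, 52] -> max=54
step 7: append 37 -> window=[54, 52, 37] -> max=54
step 8: append 19 -> window=[52, 37, 19] -> max=52
step 9: append 28 -> window=[37, 19, 28] -> max=37
step 10: append 58 -> window=[19, 28, 58] -> max=58
step 11: append 14 -> window=[28, 58, 14] -> max=58
step 12: append 41 -> window=[58, 14, 41] -> max=58
step 13: append 52 -> window=[14, 41, 52] -> max=52
step 14: append 44 -> window=[41, 52, 44] -> max=52
step 15: append 37 -> window=[52, 44, 37] -> max=52
step 16: append 43 -> window=[44, 37, 43] -> max=44
Recorded maximums: 51 51 54 54 54 52 37 58 58 58 52 52 52 44
Changes between consecutive maximums: 6

Answer: 6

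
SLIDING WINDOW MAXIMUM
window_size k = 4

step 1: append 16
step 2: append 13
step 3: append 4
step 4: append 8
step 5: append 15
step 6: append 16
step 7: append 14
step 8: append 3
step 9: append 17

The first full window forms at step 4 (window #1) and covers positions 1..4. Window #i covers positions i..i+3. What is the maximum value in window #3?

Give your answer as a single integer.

Answer: 16

Derivation:
step 1: append 16 -> window=[16] (not full yet)
step 2: append 13 -> window=[16, 13] (not full yet)
step 3: append 4 -> window=[16, 13, 4] (not full yet)
step 4: append 8 -> window=[16, 13, 4, 8] -> max=16
step 5: append 15 -> window=[13, 4, 8, 15] -> max=15
step 6: append 16 -> window=[4, 8, 15, 16] -> max=16
Window #3 max = 16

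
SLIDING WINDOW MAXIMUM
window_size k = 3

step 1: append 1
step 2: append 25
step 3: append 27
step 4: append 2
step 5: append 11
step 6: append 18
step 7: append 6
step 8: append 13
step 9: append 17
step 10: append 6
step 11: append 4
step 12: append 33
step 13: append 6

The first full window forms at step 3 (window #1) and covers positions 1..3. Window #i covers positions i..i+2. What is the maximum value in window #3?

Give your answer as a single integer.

step 1: append 1 -> window=[1] (not full yet)
step 2: append 25 -> window=[1, 25] (not full yet)
step 3: append 27 -> window=[1, 25, 27] -> max=27
step 4: append 2 -> window=[25, 27, 2] -> max=27
step 5: append 11 -> window=[27, 2, 11] -> max=27
Window #3 max = 27

Answer: 27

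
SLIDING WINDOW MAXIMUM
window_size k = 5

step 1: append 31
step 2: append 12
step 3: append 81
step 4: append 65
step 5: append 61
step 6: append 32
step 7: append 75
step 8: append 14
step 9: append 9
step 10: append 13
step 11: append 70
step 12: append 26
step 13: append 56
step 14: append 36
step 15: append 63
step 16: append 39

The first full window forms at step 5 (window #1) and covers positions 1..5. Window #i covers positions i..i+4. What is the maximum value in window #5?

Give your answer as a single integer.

Answer: 75

Derivation:
step 1: append 31 -> window=[31] (not full yet)
step 2: append 12 -> window=[31, 12] (not full yet)
step 3: append 81 -> window=[31, 12, 81] (not full yet)
step 4: append 65 -> window=[31, 12, 81, 65] (not full yet)
step 5: append 61 -> window=[31, 12, 81, 65, 61] -> max=81
step 6: append 32 -> window=[12, 81, 65, 61, 32] -> max=81
step 7: append 75 -> window=[81, 65, 61, 32, 75] -> max=81
step 8: append 14 -> window=[65, 61, 32, 75, 14] -> max=75
step 9: append 9 -> window=[61, 32, 75, 14, 9] -> max=75
Window #5 max = 75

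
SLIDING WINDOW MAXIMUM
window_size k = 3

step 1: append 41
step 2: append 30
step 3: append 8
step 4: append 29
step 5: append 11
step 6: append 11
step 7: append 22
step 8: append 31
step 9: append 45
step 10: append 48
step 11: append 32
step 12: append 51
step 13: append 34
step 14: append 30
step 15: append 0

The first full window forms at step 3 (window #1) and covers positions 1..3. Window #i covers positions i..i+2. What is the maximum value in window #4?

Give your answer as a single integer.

Answer: 29

Derivation:
step 1: append 41 -> window=[41] (not full yet)
step 2: append 30 -> window=[41, 30] (not full yet)
step 3: append 8 -> window=[41, 30, 8] -> max=41
step 4: append 29 -> window=[30, 8, 29] -> max=30
step 5: append 11 -> window=[8, 29, 11] -> max=29
step 6: append 11 -> window=[29, 11, 11] -> max=29
Window #4 max = 29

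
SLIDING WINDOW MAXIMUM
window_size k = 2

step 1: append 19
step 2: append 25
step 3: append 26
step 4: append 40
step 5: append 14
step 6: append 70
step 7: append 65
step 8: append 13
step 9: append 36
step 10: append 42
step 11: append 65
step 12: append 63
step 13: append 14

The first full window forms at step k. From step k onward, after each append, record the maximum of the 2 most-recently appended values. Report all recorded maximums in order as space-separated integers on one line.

Answer: 25 26 40 40 70 70 65 36 42 65 65 63

Derivation:
step 1: append 19 -> window=[19] (not full yet)
step 2: append 25 -> window=[19, 25] -> max=25
step 3: append 26 -> window=[25, 26] -> max=26
step 4: append 40 -> window=[26, 40] -> max=40
step 5: append 14 -> window=[40, 14] -> max=40
step 6: append 70 -> window=[14, 70] -> max=70
step 7: append 65 -> window=[70, 65] -> max=70
step 8: append 13 -> window=[65, 13] -> max=65
step 9: append 36 -> window=[13, 36] -> max=36
step 10: append 42 -> window=[36, 42] -> max=42
step 11: append 65 -> window=[42, 65] -> max=65
step 12: append 63 -> window=[65, 63] -> max=65
step 13: append 14 -> window=[63, 14] -> max=63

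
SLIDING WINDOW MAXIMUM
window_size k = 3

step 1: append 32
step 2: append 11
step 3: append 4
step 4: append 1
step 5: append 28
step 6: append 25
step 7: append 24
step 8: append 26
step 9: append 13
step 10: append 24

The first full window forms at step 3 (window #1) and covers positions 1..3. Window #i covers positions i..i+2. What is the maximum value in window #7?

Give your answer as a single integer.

Answer: 26

Derivation:
step 1: append 32 -> window=[32] (not full yet)
step 2: append 11 -> window=[32, 11] (not full yet)
step 3: append 4 -> window=[32, 11, 4] -> max=32
step 4: append 1 -> window=[11, 4, 1] -> max=11
step 5: append 28 -> window=[4, 1, 28] -> max=28
step 6: append 25 -> window=[1, 28, 25] -> max=28
step 7: append 24 -> window=[28, 25, 24] -> max=28
step 8: append 26 -> window=[25, 24, 26] -> max=26
step 9: append 13 -> window=[24, 26, 13] -> max=26
Window #7 max = 26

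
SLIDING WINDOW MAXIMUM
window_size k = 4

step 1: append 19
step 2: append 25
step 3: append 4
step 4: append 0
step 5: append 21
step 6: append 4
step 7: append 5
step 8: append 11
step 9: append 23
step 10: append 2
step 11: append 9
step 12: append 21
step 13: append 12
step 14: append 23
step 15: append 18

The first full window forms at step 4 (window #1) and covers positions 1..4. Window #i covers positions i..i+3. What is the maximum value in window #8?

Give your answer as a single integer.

Answer: 23

Derivation:
step 1: append 19 -> window=[19] (not full yet)
step 2: append 25 -> window=[19, 25] (not full yet)
step 3: append 4 -> window=[19, 25, 4] (not full yet)
step 4: append 0 -> window=[19, 25, 4, 0] -> max=25
step 5: append 21 -> window=[25, 4, 0, 21] -> max=25
step 6: append 4 -> window=[4, 0, 21, 4] -> max=21
step 7: append 5 -> window=[0, 21, 4, 5] -> max=21
step 8: append 11 -> window=[21, 4, 5, 11] -> max=21
step 9: append 23 -> window=[4, 5, 11, 23] -> max=23
step 10: append 2 -> window=[5, 11, 23, 2] -> max=23
step 11: append 9 -> window=[11, 23, 2, 9] -> max=23
Window #8 max = 23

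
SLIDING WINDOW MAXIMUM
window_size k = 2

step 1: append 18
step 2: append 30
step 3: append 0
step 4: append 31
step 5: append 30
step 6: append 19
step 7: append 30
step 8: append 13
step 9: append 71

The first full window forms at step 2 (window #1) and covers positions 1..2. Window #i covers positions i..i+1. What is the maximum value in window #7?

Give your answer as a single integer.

step 1: append 18 -> window=[18] (not full yet)
step 2: append 30 -> window=[18, 30] -> max=30
step 3: append 0 -> window=[30, 0] -> max=30
step 4: append 31 -> window=[0, 31] -> max=31
step 5: append 30 -> window=[31, 30] -> max=31
step 6: append 19 -> window=[30, 19] -> max=30
step 7: append 30 -> window=[19, 30] -> max=30
step 8: append 13 -> window=[30, 13] -> max=30
Window #7 max = 30

Answer: 30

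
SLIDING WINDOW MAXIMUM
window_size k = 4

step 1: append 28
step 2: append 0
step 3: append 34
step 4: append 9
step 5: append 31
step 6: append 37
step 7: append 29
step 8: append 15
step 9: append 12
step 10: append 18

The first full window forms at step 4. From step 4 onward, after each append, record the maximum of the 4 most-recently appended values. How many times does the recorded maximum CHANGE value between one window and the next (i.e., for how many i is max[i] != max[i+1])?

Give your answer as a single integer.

step 1: append 28 -> window=[28] (not full yet)
step 2: append 0 -> window=[28, 0] (not full yet)
step 3: append 34 -> window=[28, 0, 34] (not full yet)
step 4: append 9 -> window=[28, 0, 34, 9] -> max=34
step 5: append 31 -> window=[0, 34, 9, 31] -> max=34
step 6: append 37 -> window=[34, 9, 31, 37] -> max=37
step 7: append 29 -> window=[9, 31, 37, 29] -> max=37
step 8: append 15 -> window=[31, 37, 29, 15] -> max=37
step 9: append 12 -> window=[37, 29, 15, 12] -> max=37
step 10: append 18 -> window=[29, 15, 12, 18] -> max=29
Recorded maximums: 34 34 37 37 37 37 29
Changes between consecutive maximums: 2

Answer: 2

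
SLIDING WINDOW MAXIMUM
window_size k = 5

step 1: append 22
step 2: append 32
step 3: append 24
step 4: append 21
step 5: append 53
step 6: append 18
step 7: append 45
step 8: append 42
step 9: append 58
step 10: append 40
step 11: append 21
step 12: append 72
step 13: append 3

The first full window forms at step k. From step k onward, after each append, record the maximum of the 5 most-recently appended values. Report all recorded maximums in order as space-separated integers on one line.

Answer: 53 53 53 53 58 58 58 72 72

Derivation:
step 1: append 22 -> window=[22] (not full yet)
step 2: append 32 -> window=[22, 32] (not full yet)
step 3: append 24 -> window=[22, 32, 24] (not full yet)
step 4: append 21 -> window=[22, 32, 24, 21] (not full yet)
step 5: append 53 -> window=[22, 32, 24, 21, 53] -> max=53
step 6: append 18 -> window=[32, 24, 21, 53, 18] -> max=53
step 7: append 45 -> window=[24, 21, 53, 18, 45] -> max=53
step 8: append 42 -> window=[21, 53, 18, 45, 42] -> max=53
step 9: append 58 -> window=[53, 18, 45, 42, 58] -> max=58
step 10: append 40 -> window=[18, 45, 42, 58, 40] -> max=58
step 11: append 21 -> window=[45, 42, 58, 40, 21] -> max=58
step 12: append 72 -> window=[42, 58, 40, 21, 72] -> max=72
step 13: append 3 -> window=[58, 40, 21, 72, 3] -> max=72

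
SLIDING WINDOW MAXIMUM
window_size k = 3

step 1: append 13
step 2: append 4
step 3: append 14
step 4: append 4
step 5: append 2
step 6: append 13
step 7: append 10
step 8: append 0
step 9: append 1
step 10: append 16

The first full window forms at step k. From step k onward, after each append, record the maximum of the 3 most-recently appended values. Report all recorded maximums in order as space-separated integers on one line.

Answer: 14 14 14 13 13 13 10 16

Derivation:
step 1: append 13 -> window=[13] (not full yet)
step 2: append 4 -> window=[13, 4] (not full yet)
step 3: append 14 -> window=[13, 4, 14] -> max=14
step 4: append 4 -> window=[4, 14, 4] -> max=14
step 5: append 2 -> window=[14, 4, 2] -> max=14
step 6: append 13 -> window=[4, 2, 13] -> max=13
step 7: append 10 -> window=[2, 13, 10] -> max=13
step 8: append 0 -> window=[13, 10, 0] -> max=13
step 9: append 1 -> window=[10, 0, 1] -> max=10
step 10: append 16 -> window=[0, 1, 16] -> max=16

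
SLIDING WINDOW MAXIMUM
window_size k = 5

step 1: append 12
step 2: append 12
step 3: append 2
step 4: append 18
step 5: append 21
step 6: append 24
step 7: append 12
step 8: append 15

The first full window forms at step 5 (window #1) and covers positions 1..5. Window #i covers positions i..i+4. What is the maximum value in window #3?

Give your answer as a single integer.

step 1: append 12 -> window=[12] (not full yet)
step 2: append 12 -> window=[12, 12] (not full yet)
step 3: append 2 -> window=[12, 12, 2] (not full yet)
step 4: append 18 -> window=[12, 12, 2, 18] (not full yet)
step 5: append 21 -> window=[12, 12, 2, 18, 21] -> max=21
step 6: append 24 -> window=[12, 2, 18, 21, 24] -> max=24
step 7: append 12 -> window=[2, 18, 21, 24, 12] -> max=24
Window #3 max = 24

Answer: 24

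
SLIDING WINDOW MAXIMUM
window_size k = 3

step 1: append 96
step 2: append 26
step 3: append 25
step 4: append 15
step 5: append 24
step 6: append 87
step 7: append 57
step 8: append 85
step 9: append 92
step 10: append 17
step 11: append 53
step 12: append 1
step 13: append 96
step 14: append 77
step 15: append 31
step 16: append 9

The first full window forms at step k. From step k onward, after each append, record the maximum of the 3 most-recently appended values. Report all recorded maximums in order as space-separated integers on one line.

Answer: 96 26 25 87 87 87 92 92 92 53 96 96 96 77

Derivation:
step 1: append 96 -> window=[96] (not full yet)
step 2: append 26 -> window=[96, 26] (not full yet)
step 3: append 25 -> window=[96, 26, 25] -> max=96
step 4: append 15 -> window=[26, 25, 15] -> max=26
step 5: append 24 -> window=[25, 15, 24] -> max=25
step 6: append 87 -> window=[15, 24, 87] -> max=87
step 7: append 57 -> window=[24, 87, 57] -> max=87
step 8: append 85 -> window=[87, 57, 85] -> max=87
step 9: append 92 -> window=[57, 85, 92] -> max=92
step 10: append 17 -> window=[85, 92, 17] -> max=92
step 11: append 53 -> window=[92, 17, 53] -> max=92
step 12: append 1 -> window=[17, 53, 1] -> max=53
step 13: append 96 -> window=[53, 1, 96] -> max=96
step 14: append 77 -> window=[1, 96, 77] -> max=96
step 15: append 31 -> window=[96, 77, 31] -> max=96
step 16: append 9 -> window=[77, 31, 9] -> max=77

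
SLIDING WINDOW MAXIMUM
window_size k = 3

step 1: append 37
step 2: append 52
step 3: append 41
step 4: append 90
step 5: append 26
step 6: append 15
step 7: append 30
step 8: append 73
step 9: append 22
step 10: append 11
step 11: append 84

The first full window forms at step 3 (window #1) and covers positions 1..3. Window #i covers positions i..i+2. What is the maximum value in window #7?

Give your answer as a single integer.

Answer: 73

Derivation:
step 1: append 37 -> window=[37] (not full yet)
step 2: append 52 -> window=[37, 52] (not full yet)
step 3: append 41 -> window=[37, 52, 41] -> max=52
step 4: append 90 -> window=[52, 41, 90] -> max=90
step 5: append 26 -> window=[41, 90, 26] -> max=90
step 6: append 15 -> window=[90, 26, 15] -> max=90
step 7: append 30 -> window=[26, 15, 30] -> max=30
step 8: append 73 -> window=[15, 30, 73] -> max=73
step 9: append 22 -> window=[30, 73, 22] -> max=73
Window #7 max = 73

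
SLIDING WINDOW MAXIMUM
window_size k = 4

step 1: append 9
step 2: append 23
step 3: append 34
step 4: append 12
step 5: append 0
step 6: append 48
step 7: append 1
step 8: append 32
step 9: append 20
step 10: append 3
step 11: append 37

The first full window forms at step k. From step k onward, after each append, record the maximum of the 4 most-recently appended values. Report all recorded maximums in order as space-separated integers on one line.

Answer: 34 34 48 48 48 48 32 37

Derivation:
step 1: append 9 -> window=[9] (not full yet)
step 2: append 23 -> window=[9, 23] (not full yet)
step 3: append 34 -> window=[9, 23, 34] (not full yet)
step 4: append 12 -> window=[9, 23, 34, 12] -> max=34
step 5: append 0 -> window=[23, 34, 12, 0] -> max=34
step 6: append 48 -> window=[34, 12, 0, 48] -> max=48
step 7: append 1 -> window=[12, 0, 48, 1] -> max=48
step 8: append 32 -> window=[0, 48, 1, 32] -> max=48
step 9: append 20 -> window=[48, 1, 32, 20] -> max=48
step 10: append 3 -> window=[1, 32, 20, 3] -> max=32
step 11: append 37 -> window=[32, 20, 3, 37] -> max=37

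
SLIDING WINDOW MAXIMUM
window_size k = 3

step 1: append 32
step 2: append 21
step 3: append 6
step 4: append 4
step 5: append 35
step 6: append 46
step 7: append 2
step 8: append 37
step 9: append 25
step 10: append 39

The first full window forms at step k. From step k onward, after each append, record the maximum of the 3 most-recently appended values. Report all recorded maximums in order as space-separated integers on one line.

step 1: append 32 -> window=[32] (not full yet)
step 2: append 21 -> window=[32, 21] (not full yet)
step 3: append 6 -> window=[32, 21, 6] -> max=32
step 4: append 4 -> window=[21, 6, 4] -> max=21
step 5: append 35 -> window=[6, 4, 35] -> max=35
step 6: append 46 -> window=[4, 35, 46] -> max=46
step 7: append 2 -> window=[35, 46, 2] -> max=46
step 8: append 37 -> window=[46, 2, 37] -> max=46
step 9: append 25 -> window=[2, 37, 25] -> max=37
step 10: append 39 -> window=[37, 25, 39] -> max=39

Answer: 32 21 35 46 46 46 37 39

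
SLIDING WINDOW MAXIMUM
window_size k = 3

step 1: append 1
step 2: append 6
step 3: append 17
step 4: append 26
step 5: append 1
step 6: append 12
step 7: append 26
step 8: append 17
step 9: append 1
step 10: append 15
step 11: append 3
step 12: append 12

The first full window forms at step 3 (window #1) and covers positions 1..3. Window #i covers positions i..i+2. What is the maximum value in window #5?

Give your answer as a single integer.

Answer: 26

Derivation:
step 1: append 1 -> window=[1] (not full yet)
step 2: append 6 -> window=[1, 6] (not full yet)
step 3: append 17 -> window=[1, 6, 17] -> max=17
step 4: append 26 -> window=[6, 17, 26] -> max=26
step 5: append 1 -> window=[17, 26, 1] -> max=26
step 6: append 12 -> window=[26, 1, 12] -> max=26
step 7: append 26 -> window=[1, 12, 26] -> max=26
Window #5 max = 26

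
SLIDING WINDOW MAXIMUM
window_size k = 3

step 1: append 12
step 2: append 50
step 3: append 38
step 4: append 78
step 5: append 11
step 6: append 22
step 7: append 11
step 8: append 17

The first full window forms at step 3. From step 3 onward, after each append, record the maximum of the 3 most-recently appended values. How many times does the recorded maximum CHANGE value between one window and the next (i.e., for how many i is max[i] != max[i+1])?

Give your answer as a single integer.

step 1: append 12 -> window=[12] (not full yet)
step 2: append 50 -> window=[12, 50] (not full yet)
step 3: append 38 -> window=[12, 50, 38] -> max=50
step 4: append 78 -> window=[50, 38, 78] -> max=78
step 5: append 11 -> window=[38, 78, 11] -> max=78
step 6: append 22 -> window=[78, 11, 22] -> max=78
step 7: append 11 -> window=[11, 22, 11] -> max=22
step 8: append 17 -> window=[22, 11, 17] -> max=22
Recorded maximums: 50 78 78 78 22 22
Changes between consecutive maximums: 2

Answer: 2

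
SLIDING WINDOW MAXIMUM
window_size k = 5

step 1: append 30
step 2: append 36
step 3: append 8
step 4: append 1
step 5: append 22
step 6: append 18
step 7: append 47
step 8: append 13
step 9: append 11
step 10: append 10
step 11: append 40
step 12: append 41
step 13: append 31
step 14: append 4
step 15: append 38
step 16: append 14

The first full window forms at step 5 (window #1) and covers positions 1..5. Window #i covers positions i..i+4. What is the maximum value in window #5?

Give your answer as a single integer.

Answer: 47

Derivation:
step 1: append 30 -> window=[30] (not full yet)
step 2: append 36 -> window=[30, 36] (not full yet)
step 3: append 8 -> window=[30, 36, 8] (not full yet)
step 4: append 1 -> window=[30, 36, 8, 1] (not full yet)
step 5: append 22 -> window=[30, 36, 8, 1, 22] -> max=36
step 6: append 18 -> window=[36, 8, 1, 22, 18] -> max=36
step 7: append 47 -> window=[8, 1, 22, 18, 47] -> max=47
step 8: append 13 -> window=[1, 22, 18, 47, 13] -> max=47
step 9: append 11 -> window=[22, 18, 47, 13, 11] -> max=47
Window #5 max = 47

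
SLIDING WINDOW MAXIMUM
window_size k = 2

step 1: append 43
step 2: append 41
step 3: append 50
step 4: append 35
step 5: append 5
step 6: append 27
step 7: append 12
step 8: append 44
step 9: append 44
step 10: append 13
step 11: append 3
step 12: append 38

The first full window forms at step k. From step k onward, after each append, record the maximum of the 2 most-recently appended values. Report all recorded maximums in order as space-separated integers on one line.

Answer: 43 50 50 35 27 27 44 44 44 13 38

Derivation:
step 1: append 43 -> window=[43] (not full yet)
step 2: append 41 -> window=[43, 41] -> max=43
step 3: append 50 -> window=[41, 50] -> max=50
step 4: append 35 -> window=[50, 35] -> max=50
step 5: append 5 -> window=[35, 5] -> max=35
step 6: append 27 -> window=[5, 27] -> max=27
step 7: append 12 -> window=[27, 12] -> max=27
step 8: append 44 -> window=[12, 44] -> max=44
step 9: append 44 -> window=[44, 44] -> max=44
step 10: append 13 -> window=[44, 13] -> max=44
step 11: append 3 -> window=[13, 3] -> max=13
step 12: append 38 -> window=[3, 38] -> max=38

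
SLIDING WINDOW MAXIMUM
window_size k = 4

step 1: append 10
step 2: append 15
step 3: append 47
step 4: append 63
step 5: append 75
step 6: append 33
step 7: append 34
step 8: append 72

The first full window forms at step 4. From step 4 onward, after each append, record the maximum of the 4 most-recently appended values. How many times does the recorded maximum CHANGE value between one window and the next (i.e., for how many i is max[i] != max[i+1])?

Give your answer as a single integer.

step 1: append 10 -> window=[10] (not full yet)
step 2: append 15 -> window=[10, 15] (not full yet)
step 3: append 47 -> window=[10, 15, 47] (not full yet)
step 4: append 63 -> window=[10, 15, 47, 63] -> max=63
step 5: append 75 -> window=[15, 47, 63, 75] -> max=75
step 6: append 33 -> window=[47, 63, 75, 33] -> max=75
step 7: append 34 -> window=[63, 75, 33, 34] -> max=75
step 8: append 72 -> window=[75, 33, 34, 72] -> max=75
Recorded maximums: 63 75 75 75 75
Changes between consecutive maximums: 1

Answer: 1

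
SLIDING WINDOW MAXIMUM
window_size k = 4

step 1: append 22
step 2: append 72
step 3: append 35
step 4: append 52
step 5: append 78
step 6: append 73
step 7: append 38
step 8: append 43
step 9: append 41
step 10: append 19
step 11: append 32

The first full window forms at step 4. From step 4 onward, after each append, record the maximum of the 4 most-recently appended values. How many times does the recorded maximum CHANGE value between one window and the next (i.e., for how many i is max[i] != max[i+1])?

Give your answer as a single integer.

Answer: 3

Derivation:
step 1: append 22 -> window=[22] (not full yet)
step 2: append 72 -> window=[22, 72] (not full yet)
step 3: append 35 -> window=[22, 72, 35] (not full yet)
step 4: append 52 -> window=[22, 72, 35, 52] -> max=72
step 5: append 78 -> window=[72, 35, 52, 78] -> max=78
step 6: append 73 -> window=[35, 52, 78, 73] -> max=78
step 7: append 38 -> window=[52, 78, 73, 38] -> max=78
step 8: append 43 -> window=[78, 73, 38, 43] -> max=78
step 9: append 41 -> window=[73, 38, 43, 41] -> max=73
step 10: append 19 -> window=[38, 43, 41, 19] -> max=43
step 11: append 32 -> window=[43, 41, 19, 32] -> max=43
Recorded maximums: 72 78 78 78 78 73 43 43
Changes between consecutive maximums: 3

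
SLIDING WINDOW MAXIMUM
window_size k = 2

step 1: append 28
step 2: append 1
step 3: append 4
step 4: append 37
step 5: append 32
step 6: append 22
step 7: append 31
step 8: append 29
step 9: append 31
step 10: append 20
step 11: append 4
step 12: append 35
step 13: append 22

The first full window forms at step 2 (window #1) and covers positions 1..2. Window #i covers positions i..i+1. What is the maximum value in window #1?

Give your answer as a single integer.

step 1: append 28 -> window=[28] (not full yet)
step 2: append 1 -> window=[28, 1] -> max=28
Window #1 max = 28

Answer: 28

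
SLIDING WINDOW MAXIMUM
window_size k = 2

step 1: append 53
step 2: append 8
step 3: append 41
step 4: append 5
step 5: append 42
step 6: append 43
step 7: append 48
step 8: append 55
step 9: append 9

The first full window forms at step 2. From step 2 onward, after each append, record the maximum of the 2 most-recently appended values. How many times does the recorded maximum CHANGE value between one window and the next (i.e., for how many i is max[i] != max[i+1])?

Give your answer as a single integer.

Answer: 5

Derivation:
step 1: append 53 -> window=[53] (not full yet)
step 2: append 8 -> window=[53, 8] -> max=53
step 3: append 41 -> window=[8, 41] -> max=41
step 4: append 5 -> window=[41, 5] -> max=41
step 5: append 42 -> window=[5, 42] -> max=42
step 6: append 43 -> window=[42, 43] -> max=43
step 7: append 48 -> window=[43, 48] -> max=48
step 8: append 55 -> window=[48, 55] -> max=55
step 9: append 9 -> window=[55, 9] -> max=55
Recorded maximums: 53 41 41 42 43 48 55 55
Changes between consecutive maximums: 5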